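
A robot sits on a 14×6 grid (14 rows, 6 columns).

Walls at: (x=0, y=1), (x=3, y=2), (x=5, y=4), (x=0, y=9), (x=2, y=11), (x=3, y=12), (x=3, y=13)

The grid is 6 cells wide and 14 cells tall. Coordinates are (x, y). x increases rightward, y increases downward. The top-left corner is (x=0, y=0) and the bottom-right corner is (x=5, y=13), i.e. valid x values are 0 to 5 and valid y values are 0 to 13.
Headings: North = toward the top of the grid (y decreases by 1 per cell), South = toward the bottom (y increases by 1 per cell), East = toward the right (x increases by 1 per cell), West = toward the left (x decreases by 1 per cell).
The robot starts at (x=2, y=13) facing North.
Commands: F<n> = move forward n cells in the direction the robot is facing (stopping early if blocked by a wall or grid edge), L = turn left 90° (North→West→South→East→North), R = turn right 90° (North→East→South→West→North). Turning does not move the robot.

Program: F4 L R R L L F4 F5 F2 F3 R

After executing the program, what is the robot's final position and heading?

Start: (x=2, y=13), facing North
  F4: move forward 1/4 (blocked), now at (x=2, y=12)
  L: turn left, now facing West
  R: turn right, now facing North
  R: turn right, now facing East
  L: turn left, now facing North
  L: turn left, now facing West
  F4: move forward 2/4 (blocked), now at (x=0, y=12)
  F5: move forward 0/5 (blocked), now at (x=0, y=12)
  F2: move forward 0/2 (blocked), now at (x=0, y=12)
  F3: move forward 0/3 (blocked), now at (x=0, y=12)
  R: turn right, now facing North
Final: (x=0, y=12), facing North

Answer: Final position: (x=0, y=12), facing North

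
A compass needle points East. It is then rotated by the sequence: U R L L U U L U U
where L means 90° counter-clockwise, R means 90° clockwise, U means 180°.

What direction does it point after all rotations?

Answer: Final heading: East

Derivation:
Start: East
  U (U-turn (180°)) -> West
  R (right (90° clockwise)) -> North
  L (left (90° counter-clockwise)) -> West
  L (left (90° counter-clockwise)) -> South
  U (U-turn (180°)) -> North
  U (U-turn (180°)) -> South
  L (left (90° counter-clockwise)) -> East
  U (U-turn (180°)) -> West
  U (U-turn (180°)) -> East
Final: East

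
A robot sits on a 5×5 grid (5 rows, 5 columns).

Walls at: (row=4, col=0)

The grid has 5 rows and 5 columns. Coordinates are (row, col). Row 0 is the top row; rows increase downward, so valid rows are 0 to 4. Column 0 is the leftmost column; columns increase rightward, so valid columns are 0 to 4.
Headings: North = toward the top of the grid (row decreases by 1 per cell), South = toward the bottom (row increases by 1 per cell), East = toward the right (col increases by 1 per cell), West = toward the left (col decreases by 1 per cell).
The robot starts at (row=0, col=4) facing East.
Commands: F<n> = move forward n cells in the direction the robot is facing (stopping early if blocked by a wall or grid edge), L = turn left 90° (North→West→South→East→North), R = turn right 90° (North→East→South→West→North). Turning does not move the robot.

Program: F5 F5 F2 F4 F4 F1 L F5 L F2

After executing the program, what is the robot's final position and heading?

Answer: Final position: (row=0, col=2), facing West

Derivation:
Start: (row=0, col=4), facing East
  F5: move forward 0/5 (blocked), now at (row=0, col=4)
  F5: move forward 0/5 (blocked), now at (row=0, col=4)
  F2: move forward 0/2 (blocked), now at (row=0, col=4)
  F4: move forward 0/4 (blocked), now at (row=0, col=4)
  F4: move forward 0/4 (blocked), now at (row=0, col=4)
  F1: move forward 0/1 (blocked), now at (row=0, col=4)
  L: turn left, now facing North
  F5: move forward 0/5 (blocked), now at (row=0, col=4)
  L: turn left, now facing West
  F2: move forward 2, now at (row=0, col=2)
Final: (row=0, col=2), facing West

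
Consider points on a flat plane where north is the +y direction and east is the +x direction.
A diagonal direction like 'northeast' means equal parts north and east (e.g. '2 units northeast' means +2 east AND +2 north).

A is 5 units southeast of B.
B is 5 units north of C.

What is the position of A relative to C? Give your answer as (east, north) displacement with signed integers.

Place C at the origin (east=0, north=0).
  B is 5 units north of C: delta (east=+0, north=+5); B at (east=0, north=5).
  A is 5 units southeast of B: delta (east=+5, north=-5); A at (east=5, north=0).
Therefore A relative to C: (east=5, north=0).

Answer: A is at (east=5, north=0) relative to C.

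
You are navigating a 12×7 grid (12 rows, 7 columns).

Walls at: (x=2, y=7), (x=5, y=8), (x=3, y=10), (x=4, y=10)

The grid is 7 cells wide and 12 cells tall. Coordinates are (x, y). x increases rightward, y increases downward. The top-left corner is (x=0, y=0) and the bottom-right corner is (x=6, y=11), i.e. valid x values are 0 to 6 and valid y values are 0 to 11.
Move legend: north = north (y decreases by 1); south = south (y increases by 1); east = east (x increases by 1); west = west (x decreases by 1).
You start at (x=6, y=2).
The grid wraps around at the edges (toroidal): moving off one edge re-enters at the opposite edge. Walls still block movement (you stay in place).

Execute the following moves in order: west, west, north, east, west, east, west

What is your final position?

Start: (x=6, y=2)
  west (west): (x=6, y=2) -> (x=5, y=2)
  west (west): (x=5, y=2) -> (x=4, y=2)
  north (north): (x=4, y=2) -> (x=4, y=1)
  east (east): (x=4, y=1) -> (x=5, y=1)
  west (west): (x=5, y=1) -> (x=4, y=1)
  east (east): (x=4, y=1) -> (x=5, y=1)
  west (west): (x=5, y=1) -> (x=4, y=1)
Final: (x=4, y=1)

Answer: Final position: (x=4, y=1)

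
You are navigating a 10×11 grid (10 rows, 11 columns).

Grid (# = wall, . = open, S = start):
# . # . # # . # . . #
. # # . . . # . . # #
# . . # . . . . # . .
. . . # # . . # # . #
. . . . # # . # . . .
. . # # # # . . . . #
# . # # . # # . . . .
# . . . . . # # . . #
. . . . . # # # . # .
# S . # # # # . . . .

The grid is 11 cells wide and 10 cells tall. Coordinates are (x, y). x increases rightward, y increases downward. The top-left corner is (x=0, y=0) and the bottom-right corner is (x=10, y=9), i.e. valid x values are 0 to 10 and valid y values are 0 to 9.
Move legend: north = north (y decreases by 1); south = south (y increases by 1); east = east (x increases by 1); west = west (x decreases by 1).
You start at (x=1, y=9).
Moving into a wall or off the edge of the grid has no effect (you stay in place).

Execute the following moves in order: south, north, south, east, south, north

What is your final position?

Start: (x=1, y=9)
  south (south): blocked, stay at (x=1, y=9)
  north (north): (x=1, y=9) -> (x=1, y=8)
  south (south): (x=1, y=8) -> (x=1, y=9)
  east (east): (x=1, y=9) -> (x=2, y=9)
  south (south): blocked, stay at (x=2, y=9)
  north (north): (x=2, y=9) -> (x=2, y=8)
Final: (x=2, y=8)

Answer: Final position: (x=2, y=8)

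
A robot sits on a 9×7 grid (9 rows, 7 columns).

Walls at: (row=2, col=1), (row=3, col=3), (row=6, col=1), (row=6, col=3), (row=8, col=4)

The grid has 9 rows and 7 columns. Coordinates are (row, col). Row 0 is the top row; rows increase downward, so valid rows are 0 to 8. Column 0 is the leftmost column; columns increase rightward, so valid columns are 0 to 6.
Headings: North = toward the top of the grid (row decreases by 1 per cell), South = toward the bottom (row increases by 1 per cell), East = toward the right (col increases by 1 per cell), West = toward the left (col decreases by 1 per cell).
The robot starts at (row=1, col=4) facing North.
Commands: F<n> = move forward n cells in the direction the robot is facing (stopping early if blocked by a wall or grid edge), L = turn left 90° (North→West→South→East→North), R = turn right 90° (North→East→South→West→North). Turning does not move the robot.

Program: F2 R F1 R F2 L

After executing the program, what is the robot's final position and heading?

Answer: Final position: (row=2, col=5), facing East

Derivation:
Start: (row=1, col=4), facing North
  F2: move forward 1/2 (blocked), now at (row=0, col=4)
  R: turn right, now facing East
  F1: move forward 1, now at (row=0, col=5)
  R: turn right, now facing South
  F2: move forward 2, now at (row=2, col=5)
  L: turn left, now facing East
Final: (row=2, col=5), facing East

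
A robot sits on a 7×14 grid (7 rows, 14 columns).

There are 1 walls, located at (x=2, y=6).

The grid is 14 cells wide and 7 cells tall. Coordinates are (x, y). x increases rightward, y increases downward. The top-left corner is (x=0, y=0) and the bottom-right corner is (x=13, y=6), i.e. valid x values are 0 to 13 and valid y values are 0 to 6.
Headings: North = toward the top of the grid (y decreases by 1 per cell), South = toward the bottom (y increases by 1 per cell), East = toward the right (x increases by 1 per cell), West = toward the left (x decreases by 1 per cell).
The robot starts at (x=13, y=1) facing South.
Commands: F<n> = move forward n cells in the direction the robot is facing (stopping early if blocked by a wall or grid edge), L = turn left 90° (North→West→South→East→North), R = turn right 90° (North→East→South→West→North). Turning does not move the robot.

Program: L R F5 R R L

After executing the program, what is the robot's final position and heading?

Start: (x=13, y=1), facing South
  L: turn left, now facing East
  R: turn right, now facing South
  F5: move forward 5, now at (x=13, y=6)
  R: turn right, now facing West
  R: turn right, now facing North
  L: turn left, now facing West
Final: (x=13, y=6), facing West

Answer: Final position: (x=13, y=6), facing West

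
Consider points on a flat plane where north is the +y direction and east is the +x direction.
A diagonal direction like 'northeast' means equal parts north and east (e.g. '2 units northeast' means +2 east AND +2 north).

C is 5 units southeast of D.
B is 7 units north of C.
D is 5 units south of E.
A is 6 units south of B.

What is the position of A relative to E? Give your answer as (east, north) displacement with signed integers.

Answer: A is at (east=5, north=-9) relative to E.

Derivation:
Place E at the origin (east=0, north=0).
  D is 5 units south of E: delta (east=+0, north=-5); D at (east=0, north=-5).
  C is 5 units southeast of D: delta (east=+5, north=-5); C at (east=5, north=-10).
  B is 7 units north of C: delta (east=+0, north=+7); B at (east=5, north=-3).
  A is 6 units south of B: delta (east=+0, north=-6); A at (east=5, north=-9).
Therefore A relative to E: (east=5, north=-9).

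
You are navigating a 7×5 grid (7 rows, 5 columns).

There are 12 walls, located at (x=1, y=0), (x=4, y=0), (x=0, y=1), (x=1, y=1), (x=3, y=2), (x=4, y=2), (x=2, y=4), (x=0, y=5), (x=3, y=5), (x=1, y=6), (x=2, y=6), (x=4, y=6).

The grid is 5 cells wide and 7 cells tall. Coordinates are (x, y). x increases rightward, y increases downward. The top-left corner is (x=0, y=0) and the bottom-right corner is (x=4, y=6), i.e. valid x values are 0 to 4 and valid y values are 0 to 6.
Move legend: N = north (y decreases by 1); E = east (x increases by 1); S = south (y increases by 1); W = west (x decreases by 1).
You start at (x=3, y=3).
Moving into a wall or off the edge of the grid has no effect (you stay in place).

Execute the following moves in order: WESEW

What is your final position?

Start: (x=3, y=3)
  W (west): (x=3, y=3) -> (x=2, y=3)
  E (east): (x=2, y=3) -> (x=3, y=3)
  S (south): (x=3, y=3) -> (x=3, y=4)
  E (east): (x=3, y=4) -> (x=4, y=4)
  W (west): (x=4, y=4) -> (x=3, y=4)
Final: (x=3, y=4)

Answer: Final position: (x=3, y=4)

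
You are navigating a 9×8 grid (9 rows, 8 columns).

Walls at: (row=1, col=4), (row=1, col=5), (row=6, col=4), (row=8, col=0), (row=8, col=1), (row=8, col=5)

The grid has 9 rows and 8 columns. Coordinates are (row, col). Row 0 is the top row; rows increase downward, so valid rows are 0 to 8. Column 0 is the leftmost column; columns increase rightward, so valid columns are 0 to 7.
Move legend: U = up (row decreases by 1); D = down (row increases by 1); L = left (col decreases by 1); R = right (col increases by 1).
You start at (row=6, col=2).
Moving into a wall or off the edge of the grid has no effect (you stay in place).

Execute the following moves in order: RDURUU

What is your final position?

Answer: Final position: (row=4, col=3)

Derivation:
Start: (row=6, col=2)
  R (right): (row=6, col=2) -> (row=6, col=3)
  D (down): (row=6, col=3) -> (row=7, col=3)
  U (up): (row=7, col=3) -> (row=6, col=3)
  R (right): blocked, stay at (row=6, col=3)
  U (up): (row=6, col=3) -> (row=5, col=3)
  U (up): (row=5, col=3) -> (row=4, col=3)
Final: (row=4, col=3)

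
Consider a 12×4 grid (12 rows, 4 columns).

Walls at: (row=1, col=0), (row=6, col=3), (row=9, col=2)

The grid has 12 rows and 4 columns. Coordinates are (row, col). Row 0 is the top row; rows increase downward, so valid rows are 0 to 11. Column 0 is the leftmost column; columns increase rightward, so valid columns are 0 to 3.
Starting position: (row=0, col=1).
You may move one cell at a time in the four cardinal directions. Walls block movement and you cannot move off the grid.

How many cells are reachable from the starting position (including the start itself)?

Answer: Reachable cells: 45

Derivation:
BFS flood-fill from (row=0, col=1):
  Distance 0: (row=0, col=1)
  Distance 1: (row=0, col=0), (row=0, col=2), (row=1, col=1)
  Distance 2: (row=0, col=3), (row=1, col=2), (row=2, col=1)
  Distance 3: (row=1, col=3), (row=2, col=0), (row=2, col=2), (row=3, col=1)
  Distance 4: (row=2, col=3), (row=3, col=0), (row=3, col=2), (row=4, col=1)
  Distance 5: (row=3, col=3), (row=4, col=0), (row=4, col=2), (row=5, col=1)
  Distance 6: (row=4, col=3), (row=5, col=0), (row=5, col=2), (row=6, col=1)
  Distance 7: (row=5, col=3), (row=6, col=0), (row=6, col=2), (row=7, col=1)
  Distance 8: (row=7, col=0), (row=7, col=2), (row=8, col=1)
  Distance 9: (row=7, col=3), (row=8, col=0), (row=8, col=2), (row=9, col=1)
  Distance 10: (row=8, col=3), (row=9, col=0), (row=10, col=1)
  Distance 11: (row=9, col=3), (row=10, col=0), (row=10, col=2), (row=11, col=1)
  Distance 12: (row=10, col=3), (row=11, col=0), (row=11, col=2)
  Distance 13: (row=11, col=3)
Total reachable: 45 (grid has 45 open cells total)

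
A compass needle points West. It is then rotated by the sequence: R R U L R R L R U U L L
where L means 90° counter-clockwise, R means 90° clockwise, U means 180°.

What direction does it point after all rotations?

Answer: Final heading: South

Derivation:
Start: West
  R (right (90° clockwise)) -> North
  R (right (90° clockwise)) -> East
  U (U-turn (180°)) -> West
  L (left (90° counter-clockwise)) -> South
  R (right (90° clockwise)) -> West
  R (right (90° clockwise)) -> North
  L (left (90° counter-clockwise)) -> West
  R (right (90° clockwise)) -> North
  U (U-turn (180°)) -> South
  U (U-turn (180°)) -> North
  L (left (90° counter-clockwise)) -> West
  L (left (90° counter-clockwise)) -> South
Final: South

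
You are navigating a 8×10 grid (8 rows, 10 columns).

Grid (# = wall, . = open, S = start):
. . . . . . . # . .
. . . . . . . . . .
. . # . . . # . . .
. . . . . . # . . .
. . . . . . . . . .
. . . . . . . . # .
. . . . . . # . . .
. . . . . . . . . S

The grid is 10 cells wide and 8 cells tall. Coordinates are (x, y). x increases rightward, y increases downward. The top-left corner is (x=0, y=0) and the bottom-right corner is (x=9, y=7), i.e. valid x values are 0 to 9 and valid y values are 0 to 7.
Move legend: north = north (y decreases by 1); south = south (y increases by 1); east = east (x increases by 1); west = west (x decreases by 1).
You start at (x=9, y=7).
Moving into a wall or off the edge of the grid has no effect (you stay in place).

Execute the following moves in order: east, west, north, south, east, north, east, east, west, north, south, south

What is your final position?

Start: (x=9, y=7)
  east (east): blocked, stay at (x=9, y=7)
  west (west): (x=9, y=7) -> (x=8, y=7)
  north (north): (x=8, y=7) -> (x=8, y=6)
  south (south): (x=8, y=6) -> (x=8, y=7)
  east (east): (x=8, y=7) -> (x=9, y=7)
  north (north): (x=9, y=7) -> (x=9, y=6)
  east (east): blocked, stay at (x=9, y=6)
  east (east): blocked, stay at (x=9, y=6)
  west (west): (x=9, y=6) -> (x=8, y=6)
  north (north): blocked, stay at (x=8, y=6)
  south (south): (x=8, y=6) -> (x=8, y=7)
  south (south): blocked, stay at (x=8, y=7)
Final: (x=8, y=7)

Answer: Final position: (x=8, y=7)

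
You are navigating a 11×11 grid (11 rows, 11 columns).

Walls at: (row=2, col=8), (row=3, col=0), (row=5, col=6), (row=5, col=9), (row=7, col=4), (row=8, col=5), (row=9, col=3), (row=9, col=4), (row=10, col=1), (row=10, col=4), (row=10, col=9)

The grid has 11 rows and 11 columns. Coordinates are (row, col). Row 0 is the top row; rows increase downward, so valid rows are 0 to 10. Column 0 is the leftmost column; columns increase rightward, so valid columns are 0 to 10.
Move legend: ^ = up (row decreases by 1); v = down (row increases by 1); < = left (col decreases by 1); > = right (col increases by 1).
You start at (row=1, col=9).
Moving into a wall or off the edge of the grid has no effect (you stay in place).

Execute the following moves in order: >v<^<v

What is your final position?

Start: (row=1, col=9)
  > (right): (row=1, col=9) -> (row=1, col=10)
  v (down): (row=1, col=10) -> (row=2, col=10)
  < (left): (row=2, col=10) -> (row=2, col=9)
  ^ (up): (row=2, col=9) -> (row=1, col=9)
  < (left): (row=1, col=9) -> (row=1, col=8)
  v (down): blocked, stay at (row=1, col=8)
Final: (row=1, col=8)

Answer: Final position: (row=1, col=8)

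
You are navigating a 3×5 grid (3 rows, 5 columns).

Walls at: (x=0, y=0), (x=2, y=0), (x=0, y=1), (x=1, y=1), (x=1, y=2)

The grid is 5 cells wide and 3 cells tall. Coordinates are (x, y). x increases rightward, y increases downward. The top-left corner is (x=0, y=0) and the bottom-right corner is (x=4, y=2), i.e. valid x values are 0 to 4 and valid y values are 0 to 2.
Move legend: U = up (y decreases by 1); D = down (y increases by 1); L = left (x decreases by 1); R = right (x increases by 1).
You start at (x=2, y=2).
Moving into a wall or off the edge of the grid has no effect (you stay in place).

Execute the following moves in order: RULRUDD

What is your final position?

Start: (x=2, y=2)
  R (right): (x=2, y=2) -> (x=3, y=2)
  U (up): (x=3, y=2) -> (x=3, y=1)
  L (left): (x=3, y=1) -> (x=2, y=1)
  R (right): (x=2, y=1) -> (x=3, y=1)
  U (up): (x=3, y=1) -> (x=3, y=0)
  D (down): (x=3, y=0) -> (x=3, y=1)
  D (down): (x=3, y=1) -> (x=3, y=2)
Final: (x=3, y=2)

Answer: Final position: (x=3, y=2)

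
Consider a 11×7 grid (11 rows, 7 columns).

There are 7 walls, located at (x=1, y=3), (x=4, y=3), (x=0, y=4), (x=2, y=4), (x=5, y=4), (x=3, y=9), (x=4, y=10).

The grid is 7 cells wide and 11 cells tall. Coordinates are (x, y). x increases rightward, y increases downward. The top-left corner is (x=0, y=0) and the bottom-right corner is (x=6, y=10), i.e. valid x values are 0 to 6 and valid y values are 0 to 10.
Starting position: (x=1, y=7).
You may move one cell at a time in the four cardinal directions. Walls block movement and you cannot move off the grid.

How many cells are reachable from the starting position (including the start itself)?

Answer: Reachable cells: 70

Derivation:
BFS flood-fill from (x=1, y=7):
  Distance 0: (x=1, y=7)
  Distance 1: (x=1, y=6), (x=0, y=7), (x=2, y=7), (x=1, y=8)
  Distance 2: (x=1, y=5), (x=0, y=6), (x=2, y=6), (x=3, y=7), (x=0, y=8), (x=2, y=8), (x=1, y=9)
  Distance 3: (x=1, y=4), (x=0, y=5), (x=2, y=5), (x=3, y=6), (x=4, y=7), (x=3, y=8), (x=0, y=9), (x=2, y=9), (x=1, y=10)
  Distance 4: (x=3, y=5), (x=4, y=6), (x=5, y=7), (x=4, y=8), (x=0, y=10), (x=2, y=10)
  Distance 5: (x=3, y=4), (x=4, y=5), (x=5, y=6), (x=6, y=7), (x=5, y=8), (x=4, y=9), (x=3, y=10)
  Distance 6: (x=3, y=3), (x=4, y=4), (x=5, y=5), (x=6, y=6), (x=6, y=8), (x=5, y=9)
  Distance 7: (x=3, y=2), (x=2, y=3), (x=6, y=5), (x=6, y=9), (x=5, y=10)
  Distance 8: (x=3, y=1), (x=2, y=2), (x=4, y=2), (x=6, y=4), (x=6, y=10)
  Distance 9: (x=3, y=0), (x=2, y=1), (x=4, y=1), (x=1, y=2), (x=5, y=2), (x=6, y=3)
  Distance 10: (x=2, y=0), (x=4, y=0), (x=1, y=1), (x=5, y=1), (x=0, y=2), (x=6, y=2), (x=5, y=3)
  Distance 11: (x=1, y=0), (x=5, y=0), (x=0, y=1), (x=6, y=1), (x=0, y=3)
  Distance 12: (x=0, y=0), (x=6, y=0)
Total reachable: 70 (grid has 70 open cells total)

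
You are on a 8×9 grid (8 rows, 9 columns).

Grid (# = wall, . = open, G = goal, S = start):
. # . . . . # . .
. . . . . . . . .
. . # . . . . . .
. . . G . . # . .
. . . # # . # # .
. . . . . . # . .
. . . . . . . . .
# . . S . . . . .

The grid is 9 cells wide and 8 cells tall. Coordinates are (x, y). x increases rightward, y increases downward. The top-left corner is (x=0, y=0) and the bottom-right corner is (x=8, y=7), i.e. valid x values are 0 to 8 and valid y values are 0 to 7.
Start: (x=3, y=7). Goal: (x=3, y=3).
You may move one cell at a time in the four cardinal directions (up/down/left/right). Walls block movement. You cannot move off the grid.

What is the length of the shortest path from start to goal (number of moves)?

Answer: Shortest path length: 6

Derivation:
BFS from (x=3, y=7) until reaching (x=3, y=3):
  Distance 0: (x=3, y=7)
  Distance 1: (x=3, y=6), (x=2, y=7), (x=4, y=7)
  Distance 2: (x=3, y=5), (x=2, y=6), (x=4, y=6), (x=1, y=7), (x=5, y=7)
  Distance 3: (x=2, y=5), (x=4, y=5), (x=1, y=6), (x=5, y=6), (x=6, y=7)
  Distance 4: (x=2, y=4), (x=1, y=5), (x=5, y=5), (x=0, y=6), (x=6, y=6), (x=7, y=7)
  Distance 5: (x=2, y=3), (x=1, y=4), (x=5, y=4), (x=0, y=5), (x=7, y=6), (x=8, y=7)
  Distance 6: (x=1, y=3), (x=3, y=3), (x=5, y=3), (x=0, y=4), (x=7, y=5), (x=8, y=6)  <- goal reached here
One shortest path (6 moves): (x=3, y=7) -> (x=2, y=7) -> (x=2, y=6) -> (x=2, y=5) -> (x=2, y=4) -> (x=2, y=3) -> (x=3, y=3)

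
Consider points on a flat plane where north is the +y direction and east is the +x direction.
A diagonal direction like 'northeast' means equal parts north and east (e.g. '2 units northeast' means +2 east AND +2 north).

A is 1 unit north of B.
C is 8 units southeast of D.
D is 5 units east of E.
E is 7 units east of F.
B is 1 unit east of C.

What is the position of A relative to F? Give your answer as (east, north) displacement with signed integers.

Answer: A is at (east=21, north=-7) relative to F.

Derivation:
Place F at the origin (east=0, north=0).
  E is 7 units east of F: delta (east=+7, north=+0); E at (east=7, north=0).
  D is 5 units east of E: delta (east=+5, north=+0); D at (east=12, north=0).
  C is 8 units southeast of D: delta (east=+8, north=-8); C at (east=20, north=-8).
  B is 1 unit east of C: delta (east=+1, north=+0); B at (east=21, north=-8).
  A is 1 unit north of B: delta (east=+0, north=+1); A at (east=21, north=-7).
Therefore A relative to F: (east=21, north=-7).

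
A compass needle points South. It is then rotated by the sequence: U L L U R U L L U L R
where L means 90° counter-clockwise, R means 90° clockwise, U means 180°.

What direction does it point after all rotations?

Start: South
  U (U-turn (180°)) -> North
  L (left (90° counter-clockwise)) -> West
  L (left (90° counter-clockwise)) -> South
  U (U-turn (180°)) -> North
  R (right (90° clockwise)) -> East
  U (U-turn (180°)) -> West
  L (left (90° counter-clockwise)) -> South
  L (left (90° counter-clockwise)) -> East
  U (U-turn (180°)) -> West
  L (left (90° counter-clockwise)) -> South
  R (right (90° clockwise)) -> West
Final: West

Answer: Final heading: West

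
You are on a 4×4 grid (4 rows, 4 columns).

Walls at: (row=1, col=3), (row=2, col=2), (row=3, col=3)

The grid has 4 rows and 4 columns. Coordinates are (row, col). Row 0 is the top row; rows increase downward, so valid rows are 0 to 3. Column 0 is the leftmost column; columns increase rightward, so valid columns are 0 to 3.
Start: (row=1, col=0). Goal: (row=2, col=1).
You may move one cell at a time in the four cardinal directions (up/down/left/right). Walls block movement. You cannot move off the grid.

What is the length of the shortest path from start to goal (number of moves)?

BFS from (row=1, col=0) until reaching (row=2, col=1):
  Distance 0: (row=1, col=0)
  Distance 1: (row=0, col=0), (row=1, col=1), (row=2, col=0)
  Distance 2: (row=0, col=1), (row=1, col=2), (row=2, col=1), (row=3, col=0)  <- goal reached here
One shortest path (2 moves): (row=1, col=0) -> (row=1, col=1) -> (row=2, col=1)

Answer: Shortest path length: 2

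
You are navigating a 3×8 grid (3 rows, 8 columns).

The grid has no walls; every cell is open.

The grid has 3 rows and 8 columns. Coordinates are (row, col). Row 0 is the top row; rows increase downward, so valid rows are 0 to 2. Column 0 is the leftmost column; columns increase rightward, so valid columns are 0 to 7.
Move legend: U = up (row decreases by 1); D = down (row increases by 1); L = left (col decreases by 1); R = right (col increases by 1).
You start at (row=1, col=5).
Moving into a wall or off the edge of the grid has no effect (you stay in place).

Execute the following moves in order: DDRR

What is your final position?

Answer: Final position: (row=2, col=7)

Derivation:
Start: (row=1, col=5)
  D (down): (row=1, col=5) -> (row=2, col=5)
  D (down): blocked, stay at (row=2, col=5)
  R (right): (row=2, col=5) -> (row=2, col=6)
  R (right): (row=2, col=6) -> (row=2, col=7)
Final: (row=2, col=7)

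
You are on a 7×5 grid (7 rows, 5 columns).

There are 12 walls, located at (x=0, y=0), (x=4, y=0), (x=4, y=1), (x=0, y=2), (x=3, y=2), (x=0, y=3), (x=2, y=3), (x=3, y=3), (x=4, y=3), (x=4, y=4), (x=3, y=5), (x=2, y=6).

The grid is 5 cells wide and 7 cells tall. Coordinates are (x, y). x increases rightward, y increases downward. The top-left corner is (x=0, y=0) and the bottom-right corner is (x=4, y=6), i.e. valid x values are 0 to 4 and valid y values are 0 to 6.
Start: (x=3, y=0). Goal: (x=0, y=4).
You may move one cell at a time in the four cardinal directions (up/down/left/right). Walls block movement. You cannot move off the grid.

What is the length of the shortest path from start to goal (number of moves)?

Answer: Shortest path length: 7

Derivation:
BFS from (x=3, y=0) until reaching (x=0, y=4):
  Distance 0: (x=3, y=0)
  Distance 1: (x=2, y=0), (x=3, y=1)
  Distance 2: (x=1, y=0), (x=2, y=1)
  Distance 3: (x=1, y=1), (x=2, y=2)
  Distance 4: (x=0, y=1), (x=1, y=2)
  Distance 5: (x=1, y=3)
  Distance 6: (x=1, y=4)
  Distance 7: (x=0, y=4), (x=2, y=4), (x=1, y=5)  <- goal reached here
One shortest path (7 moves): (x=3, y=0) -> (x=2, y=0) -> (x=1, y=0) -> (x=1, y=1) -> (x=1, y=2) -> (x=1, y=3) -> (x=1, y=4) -> (x=0, y=4)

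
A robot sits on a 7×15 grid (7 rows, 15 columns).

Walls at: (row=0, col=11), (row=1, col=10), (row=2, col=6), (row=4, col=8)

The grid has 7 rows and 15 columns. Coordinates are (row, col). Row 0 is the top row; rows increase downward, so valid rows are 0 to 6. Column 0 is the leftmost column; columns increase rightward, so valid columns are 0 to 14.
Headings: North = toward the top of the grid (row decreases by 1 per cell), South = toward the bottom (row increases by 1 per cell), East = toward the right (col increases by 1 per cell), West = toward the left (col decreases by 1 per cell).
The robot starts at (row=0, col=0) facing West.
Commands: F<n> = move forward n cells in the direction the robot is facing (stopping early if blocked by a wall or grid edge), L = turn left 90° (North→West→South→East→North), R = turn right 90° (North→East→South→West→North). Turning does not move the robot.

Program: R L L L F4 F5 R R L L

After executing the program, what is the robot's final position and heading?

Start: (row=0, col=0), facing West
  R: turn right, now facing North
  L: turn left, now facing West
  L: turn left, now facing South
  L: turn left, now facing East
  F4: move forward 4, now at (row=0, col=4)
  F5: move forward 5, now at (row=0, col=9)
  R: turn right, now facing South
  R: turn right, now facing West
  L: turn left, now facing South
  L: turn left, now facing East
Final: (row=0, col=9), facing East

Answer: Final position: (row=0, col=9), facing East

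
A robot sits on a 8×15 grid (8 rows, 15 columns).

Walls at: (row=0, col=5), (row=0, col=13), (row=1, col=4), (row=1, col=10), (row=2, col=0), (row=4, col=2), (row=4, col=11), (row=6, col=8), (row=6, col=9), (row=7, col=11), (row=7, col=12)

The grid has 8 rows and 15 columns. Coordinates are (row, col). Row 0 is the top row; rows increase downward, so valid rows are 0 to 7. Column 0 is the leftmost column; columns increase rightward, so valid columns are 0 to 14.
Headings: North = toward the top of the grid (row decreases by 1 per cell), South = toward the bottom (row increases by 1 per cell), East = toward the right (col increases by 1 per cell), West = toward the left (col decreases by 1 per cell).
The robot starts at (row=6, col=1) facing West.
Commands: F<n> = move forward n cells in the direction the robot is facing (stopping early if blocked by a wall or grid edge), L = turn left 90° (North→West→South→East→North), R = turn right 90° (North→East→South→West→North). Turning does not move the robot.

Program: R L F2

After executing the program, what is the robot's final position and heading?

Start: (row=6, col=1), facing West
  R: turn right, now facing North
  L: turn left, now facing West
  F2: move forward 1/2 (blocked), now at (row=6, col=0)
Final: (row=6, col=0), facing West

Answer: Final position: (row=6, col=0), facing West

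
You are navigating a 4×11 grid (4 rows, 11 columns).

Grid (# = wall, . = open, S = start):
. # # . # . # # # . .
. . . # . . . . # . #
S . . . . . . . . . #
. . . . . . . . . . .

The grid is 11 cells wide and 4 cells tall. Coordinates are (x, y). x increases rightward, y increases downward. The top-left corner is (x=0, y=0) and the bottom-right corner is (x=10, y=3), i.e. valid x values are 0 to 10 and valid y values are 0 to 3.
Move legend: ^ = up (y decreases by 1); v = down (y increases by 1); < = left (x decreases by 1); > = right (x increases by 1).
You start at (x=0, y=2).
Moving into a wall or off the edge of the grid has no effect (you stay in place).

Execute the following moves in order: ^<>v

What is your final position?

Start: (x=0, y=2)
  ^ (up): (x=0, y=2) -> (x=0, y=1)
  < (left): blocked, stay at (x=0, y=1)
  > (right): (x=0, y=1) -> (x=1, y=1)
  v (down): (x=1, y=1) -> (x=1, y=2)
Final: (x=1, y=2)

Answer: Final position: (x=1, y=2)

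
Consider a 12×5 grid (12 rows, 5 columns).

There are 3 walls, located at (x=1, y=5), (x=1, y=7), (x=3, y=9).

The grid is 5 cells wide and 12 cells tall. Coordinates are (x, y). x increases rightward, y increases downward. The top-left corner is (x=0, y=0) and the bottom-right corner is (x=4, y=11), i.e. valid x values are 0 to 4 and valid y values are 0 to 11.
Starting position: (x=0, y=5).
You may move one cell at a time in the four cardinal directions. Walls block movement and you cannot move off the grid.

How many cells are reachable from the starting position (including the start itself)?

BFS flood-fill from (x=0, y=5):
  Distance 0: (x=0, y=5)
  Distance 1: (x=0, y=4), (x=0, y=6)
  Distance 2: (x=0, y=3), (x=1, y=4), (x=1, y=6), (x=0, y=7)
  Distance 3: (x=0, y=2), (x=1, y=3), (x=2, y=4), (x=2, y=6), (x=0, y=8)
  Distance 4: (x=0, y=1), (x=1, y=2), (x=2, y=3), (x=3, y=4), (x=2, y=5), (x=3, y=6), (x=2, y=7), (x=1, y=8), (x=0, y=9)
  Distance 5: (x=0, y=0), (x=1, y=1), (x=2, y=2), (x=3, y=3), (x=4, y=4), (x=3, y=5), (x=4, y=6), (x=3, y=7), (x=2, y=8), (x=1, y=9), (x=0, y=10)
  Distance 6: (x=1, y=0), (x=2, y=1), (x=3, y=2), (x=4, y=3), (x=4, y=5), (x=4, y=7), (x=3, y=8), (x=2, y=9), (x=1, y=10), (x=0, y=11)
  Distance 7: (x=2, y=0), (x=3, y=1), (x=4, y=2), (x=4, y=8), (x=2, y=10), (x=1, y=11)
  Distance 8: (x=3, y=0), (x=4, y=1), (x=4, y=9), (x=3, y=10), (x=2, y=11)
  Distance 9: (x=4, y=0), (x=4, y=10), (x=3, y=11)
  Distance 10: (x=4, y=11)
Total reachable: 57 (grid has 57 open cells total)

Answer: Reachable cells: 57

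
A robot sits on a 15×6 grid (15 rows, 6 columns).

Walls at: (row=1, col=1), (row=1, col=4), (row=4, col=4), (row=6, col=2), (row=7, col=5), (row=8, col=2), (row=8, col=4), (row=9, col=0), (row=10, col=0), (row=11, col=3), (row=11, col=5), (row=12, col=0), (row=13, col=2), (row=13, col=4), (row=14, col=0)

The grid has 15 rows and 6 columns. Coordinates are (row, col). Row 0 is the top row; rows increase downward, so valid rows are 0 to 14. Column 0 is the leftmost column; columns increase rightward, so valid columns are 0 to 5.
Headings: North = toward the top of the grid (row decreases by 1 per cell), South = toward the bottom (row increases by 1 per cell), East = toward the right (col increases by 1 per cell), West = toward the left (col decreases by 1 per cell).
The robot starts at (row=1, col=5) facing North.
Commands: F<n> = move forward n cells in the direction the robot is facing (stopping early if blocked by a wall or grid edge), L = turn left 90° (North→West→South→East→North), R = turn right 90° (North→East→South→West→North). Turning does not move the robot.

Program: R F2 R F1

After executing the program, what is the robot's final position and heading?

Answer: Final position: (row=2, col=5), facing South

Derivation:
Start: (row=1, col=5), facing North
  R: turn right, now facing East
  F2: move forward 0/2 (blocked), now at (row=1, col=5)
  R: turn right, now facing South
  F1: move forward 1, now at (row=2, col=5)
Final: (row=2, col=5), facing South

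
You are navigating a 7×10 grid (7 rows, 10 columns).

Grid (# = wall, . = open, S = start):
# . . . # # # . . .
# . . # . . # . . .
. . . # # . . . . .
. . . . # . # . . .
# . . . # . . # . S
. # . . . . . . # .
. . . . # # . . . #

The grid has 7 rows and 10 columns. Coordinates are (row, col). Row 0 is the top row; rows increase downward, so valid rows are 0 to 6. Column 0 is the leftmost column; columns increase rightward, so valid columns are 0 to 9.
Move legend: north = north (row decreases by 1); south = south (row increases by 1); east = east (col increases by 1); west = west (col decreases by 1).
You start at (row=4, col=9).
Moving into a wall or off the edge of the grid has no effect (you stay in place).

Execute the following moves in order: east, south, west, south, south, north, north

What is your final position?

Start: (row=4, col=9)
  east (east): blocked, stay at (row=4, col=9)
  south (south): (row=4, col=9) -> (row=5, col=9)
  west (west): blocked, stay at (row=5, col=9)
  south (south): blocked, stay at (row=5, col=9)
  south (south): blocked, stay at (row=5, col=9)
  north (north): (row=5, col=9) -> (row=4, col=9)
  north (north): (row=4, col=9) -> (row=3, col=9)
Final: (row=3, col=9)

Answer: Final position: (row=3, col=9)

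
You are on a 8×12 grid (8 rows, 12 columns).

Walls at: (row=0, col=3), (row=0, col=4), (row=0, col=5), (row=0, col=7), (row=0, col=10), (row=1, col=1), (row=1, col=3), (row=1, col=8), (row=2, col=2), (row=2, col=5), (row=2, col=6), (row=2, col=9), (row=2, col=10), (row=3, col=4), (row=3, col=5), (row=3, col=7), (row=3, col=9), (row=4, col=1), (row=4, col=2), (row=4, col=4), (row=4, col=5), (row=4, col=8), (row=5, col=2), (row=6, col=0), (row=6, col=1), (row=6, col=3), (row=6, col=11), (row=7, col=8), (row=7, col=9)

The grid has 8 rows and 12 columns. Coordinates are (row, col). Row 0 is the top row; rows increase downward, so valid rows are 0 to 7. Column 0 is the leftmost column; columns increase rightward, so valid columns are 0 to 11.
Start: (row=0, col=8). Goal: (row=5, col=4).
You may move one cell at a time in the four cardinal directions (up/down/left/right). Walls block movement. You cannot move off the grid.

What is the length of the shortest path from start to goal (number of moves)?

BFS from (row=0, col=8) until reaching (row=5, col=4):
  Distance 0: (row=0, col=8)
  Distance 1: (row=0, col=9)
  Distance 2: (row=1, col=9)
  Distance 3: (row=1, col=10)
  Distance 4: (row=1, col=11)
  Distance 5: (row=0, col=11), (row=2, col=11)
  Distance 6: (row=3, col=11)
  Distance 7: (row=3, col=10), (row=4, col=11)
  Distance 8: (row=4, col=10), (row=5, col=11)
  Distance 9: (row=4, col=9), (row=5, col=10)
  Distance 10: (row=5, col=9), (row=6, col=10)
  Distance 11: (row=5, col=8), (row=6, col=9), (row=7, col=10)
  Distance 12: (row=5, col=7), (row=6, col=8), (row=7, col=11)
  Distance 13: (row=4, col=7), (row=5, col=6), (row=6, col=7)
  Distance 14: (row=4, col=6), (row=5, col=5), (row=6, col=6), (row=7, col=7)
  Distance 15: (row=3, col=6), (row=5, col=4), (row=6, col=5), (row=7, col=6)  <- goal reached here
One shortest path (15 moves): (row=0, col=8) -> (row=0, col=9) -> (row=1, col=9) -> (row=1, col=10) -> (row=1, col=11) -> (row=2, col=11) -> (row=3, col=11) -> (row=3, col=10) -> (row=4, col=10) -> (row=4, col=9) -> (row=5, col=9) -> (row=5, col=8) -> (row=5, col=7) -> (row=5, col=6) -> (row=5, col=5) -> (row=5, col=4)

Answer: Shortest path length: 15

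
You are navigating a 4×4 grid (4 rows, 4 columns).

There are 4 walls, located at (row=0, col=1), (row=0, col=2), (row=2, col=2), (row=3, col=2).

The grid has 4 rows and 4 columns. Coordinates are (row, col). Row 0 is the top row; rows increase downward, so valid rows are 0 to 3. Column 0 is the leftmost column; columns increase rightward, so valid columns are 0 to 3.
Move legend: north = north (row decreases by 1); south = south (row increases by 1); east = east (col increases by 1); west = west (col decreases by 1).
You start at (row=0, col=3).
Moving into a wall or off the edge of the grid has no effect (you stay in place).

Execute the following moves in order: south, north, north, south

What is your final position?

Answer: Final position: (row=1, col=3)

Derivation:
Start: (row=0, col=3)
  south (south): (row=0, col=3) -> (row=1, col=3)
  north (north): (row=1, col=3) -> (row=0, col=3)
  north (north): blocked, stay at (row=0, col=3)
  south (south): (row=0, col=3) -> (row=1, col=3)
Final: (row=1, col=3)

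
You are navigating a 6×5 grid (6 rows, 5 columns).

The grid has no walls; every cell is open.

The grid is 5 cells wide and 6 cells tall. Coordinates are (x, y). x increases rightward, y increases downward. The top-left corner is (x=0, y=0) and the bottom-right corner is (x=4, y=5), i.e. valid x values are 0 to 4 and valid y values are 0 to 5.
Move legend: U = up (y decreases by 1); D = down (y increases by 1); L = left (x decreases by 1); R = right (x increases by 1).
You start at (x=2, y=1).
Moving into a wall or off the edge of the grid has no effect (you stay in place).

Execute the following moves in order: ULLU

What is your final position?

Start: (x=2, y=1)
  U (up): (x=2, y=1) -> (x=2, y=0)
  L (left): (x=2, y=0) -> (x=1, y=0)
  L (left): (x=1, y=0) -> (x=0, y=0)
  U (up): blocked, stay at (x=0, y=0)
Final: (x=0, y=0)

Answer: Final position: (x=0, y=0)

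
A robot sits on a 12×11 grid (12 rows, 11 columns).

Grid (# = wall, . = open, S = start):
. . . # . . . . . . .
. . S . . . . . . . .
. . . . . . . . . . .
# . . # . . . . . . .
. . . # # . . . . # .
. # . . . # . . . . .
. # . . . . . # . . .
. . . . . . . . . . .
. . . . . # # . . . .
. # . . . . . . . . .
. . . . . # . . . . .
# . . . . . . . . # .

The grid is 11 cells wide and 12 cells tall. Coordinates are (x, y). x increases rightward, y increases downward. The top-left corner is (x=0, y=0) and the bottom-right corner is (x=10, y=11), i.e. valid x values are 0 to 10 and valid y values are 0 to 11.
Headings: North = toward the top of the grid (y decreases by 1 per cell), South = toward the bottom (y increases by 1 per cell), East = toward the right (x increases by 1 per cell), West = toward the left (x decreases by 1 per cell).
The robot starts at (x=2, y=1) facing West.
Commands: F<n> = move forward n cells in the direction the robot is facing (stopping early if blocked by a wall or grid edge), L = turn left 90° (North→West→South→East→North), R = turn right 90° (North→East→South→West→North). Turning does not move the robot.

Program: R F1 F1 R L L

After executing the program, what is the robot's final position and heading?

Answer: Final position: (x=2, y=0), facing West

Derivation:
Start: (x=2, y=1), facing West
  R: turn right, now facing North
  F1: move forward 1, now at (x=2, y=0)
  F1: move forward 0/1 (blocked), now at (x=2, y=0)
  R: turn right, now facing East
  L: turn left, now facing North
  L: turn left, now facing West
Final: (x=2, y=0), facing West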